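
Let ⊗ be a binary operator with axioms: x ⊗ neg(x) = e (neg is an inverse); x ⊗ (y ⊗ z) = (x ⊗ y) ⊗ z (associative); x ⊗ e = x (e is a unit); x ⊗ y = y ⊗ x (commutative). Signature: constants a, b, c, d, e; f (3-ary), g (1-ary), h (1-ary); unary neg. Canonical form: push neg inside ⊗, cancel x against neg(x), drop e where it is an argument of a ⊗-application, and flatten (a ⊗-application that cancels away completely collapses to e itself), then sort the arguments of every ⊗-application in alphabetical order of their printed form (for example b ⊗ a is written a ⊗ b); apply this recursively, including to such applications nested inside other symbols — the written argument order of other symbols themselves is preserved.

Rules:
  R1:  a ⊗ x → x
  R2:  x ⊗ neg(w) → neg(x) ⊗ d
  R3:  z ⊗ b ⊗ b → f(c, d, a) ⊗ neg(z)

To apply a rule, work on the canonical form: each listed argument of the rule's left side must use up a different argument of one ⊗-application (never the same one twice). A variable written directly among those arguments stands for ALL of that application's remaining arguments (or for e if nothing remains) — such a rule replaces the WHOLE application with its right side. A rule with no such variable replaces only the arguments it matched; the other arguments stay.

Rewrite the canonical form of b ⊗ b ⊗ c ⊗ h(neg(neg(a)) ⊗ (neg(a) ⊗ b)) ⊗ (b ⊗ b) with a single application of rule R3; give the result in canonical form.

Canonical form:  b ⊗ b ⊗ b ⊗ b ⊗ c ⊗ h(b)
R3 matches:  uses b, b;  z := b ⊗ b ⊗ c ⊗ h(b)
Every leftover argument binds to the variable; the entire application is replaced.
Result:  f(c, d, a) ⊗ neg(b) ⊗ neg(b) ⊗ neg(c) ⊗ neg(h(b))

Answer: f(c, d, a) ⊗ neg(b) ⊗ neg(b) ⊗ neg(c) ⊗ neg(h(b))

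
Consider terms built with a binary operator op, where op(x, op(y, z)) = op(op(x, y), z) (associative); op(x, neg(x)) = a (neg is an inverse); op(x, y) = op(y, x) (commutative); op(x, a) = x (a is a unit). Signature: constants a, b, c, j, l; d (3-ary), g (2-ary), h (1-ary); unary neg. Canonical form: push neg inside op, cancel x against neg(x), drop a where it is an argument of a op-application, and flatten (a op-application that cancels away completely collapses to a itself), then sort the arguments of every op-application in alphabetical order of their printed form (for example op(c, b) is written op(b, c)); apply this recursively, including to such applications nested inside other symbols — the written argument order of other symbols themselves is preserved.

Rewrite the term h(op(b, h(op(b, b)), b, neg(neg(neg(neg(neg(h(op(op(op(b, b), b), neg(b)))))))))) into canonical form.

Answer: h(op(b, b))

Derivation:
Descend into:  op(b, h(op(b, b)), b, neg(neg(neg(neg(neg(h(op(op(op(b, b), b), neg(b)))))))))
Push neg inside:  distribute neg over op and collapse double neg
Cancel inverse pairs:  h(op(b, b)) cancels
Collect terms:  op(b, b)
Reassemble:  h(op(b, b))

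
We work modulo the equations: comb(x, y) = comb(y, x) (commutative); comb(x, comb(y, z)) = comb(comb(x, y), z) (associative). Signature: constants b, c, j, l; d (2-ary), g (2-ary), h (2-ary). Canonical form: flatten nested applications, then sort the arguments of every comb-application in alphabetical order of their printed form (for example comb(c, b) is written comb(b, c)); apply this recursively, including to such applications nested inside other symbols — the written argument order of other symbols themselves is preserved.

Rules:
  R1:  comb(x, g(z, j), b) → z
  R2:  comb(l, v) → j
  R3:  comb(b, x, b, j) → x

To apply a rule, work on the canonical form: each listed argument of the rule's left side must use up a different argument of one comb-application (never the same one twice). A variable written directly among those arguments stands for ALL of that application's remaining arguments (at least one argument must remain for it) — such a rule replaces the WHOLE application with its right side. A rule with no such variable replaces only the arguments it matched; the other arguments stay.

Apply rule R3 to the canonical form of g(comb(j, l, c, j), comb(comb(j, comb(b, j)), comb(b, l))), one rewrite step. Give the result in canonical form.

Canonical form:  g(comb(c, j, j, l), comb(b, b, j, j, l))
Apply R3:  consuming b, b, j;  x := comb(j, l)
The extension variable absorbs all remaining arguments, so the whole application is rewritten.
New term:  g(comb(c, j, j, l), comb(j, l))

Answer: g(comb(c, j, j, l), comb(j, l))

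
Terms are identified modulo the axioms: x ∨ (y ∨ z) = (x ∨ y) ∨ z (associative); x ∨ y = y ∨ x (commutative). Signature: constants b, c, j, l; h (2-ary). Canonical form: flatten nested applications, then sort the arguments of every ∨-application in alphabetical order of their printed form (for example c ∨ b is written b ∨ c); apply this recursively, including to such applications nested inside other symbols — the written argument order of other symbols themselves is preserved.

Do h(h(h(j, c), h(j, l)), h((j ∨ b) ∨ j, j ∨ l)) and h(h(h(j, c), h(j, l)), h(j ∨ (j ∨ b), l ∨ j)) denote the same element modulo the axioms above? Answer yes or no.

Left:  h(h(h(j, c), h(j, l)), h((j ∨ b) ∨ j, j ∨ l))
  Focus inside:  (j ∨ b) ∨ j
  Un-nest:  j ∨ b ∨ j
  Sort:  b ∨ j ∨ j
  Put back:  h(h(h(j, c), h(j, l)), h(b ∨ j ∨ j, j ∨ l))
Right:  h(h(h(j, c), h(j, l)), h(j ∨ (j ∨ b), l ∨ j))
  Descend into:  j ∨ (j ∨ b)
  Flatten:  j ∨ j ∨ b
  Sort:  b ∨ j ∨ j
  Rebuild:  h(h(h(j, c), h(j, l)), h(b ∨ j ∨ j, j ∨ l))

Answer: yes — both canonical forms are h(h(h(j, c), h(j, l)), h(b ∨ j ∨ j, j ∨ l))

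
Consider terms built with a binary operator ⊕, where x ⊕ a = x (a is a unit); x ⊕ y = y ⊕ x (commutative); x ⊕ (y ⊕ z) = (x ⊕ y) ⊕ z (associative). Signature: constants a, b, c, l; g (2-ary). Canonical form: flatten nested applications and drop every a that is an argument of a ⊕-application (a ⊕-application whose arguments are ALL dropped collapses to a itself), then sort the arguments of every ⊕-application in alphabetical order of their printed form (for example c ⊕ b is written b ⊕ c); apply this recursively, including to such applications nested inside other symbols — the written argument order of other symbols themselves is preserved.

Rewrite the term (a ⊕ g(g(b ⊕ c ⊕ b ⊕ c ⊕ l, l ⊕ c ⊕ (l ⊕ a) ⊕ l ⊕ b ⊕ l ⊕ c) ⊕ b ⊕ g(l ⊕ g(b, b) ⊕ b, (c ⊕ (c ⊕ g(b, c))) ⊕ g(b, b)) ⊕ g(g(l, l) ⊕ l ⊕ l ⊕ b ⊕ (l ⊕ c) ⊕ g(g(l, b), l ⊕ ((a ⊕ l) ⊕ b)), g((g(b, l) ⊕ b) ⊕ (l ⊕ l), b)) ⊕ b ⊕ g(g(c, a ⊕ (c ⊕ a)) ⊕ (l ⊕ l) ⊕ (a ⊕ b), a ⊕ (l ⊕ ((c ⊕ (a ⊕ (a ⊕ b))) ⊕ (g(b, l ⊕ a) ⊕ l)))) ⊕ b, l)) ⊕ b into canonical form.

Merge nested applications:  a ⊕ g(g(b ⊕ c ⊕ b ⊕ c ⊕ l, l ⊕ c ⊕ (l ⊕ a) ⊕ l ⊕ b ⊕ l ⊕ c) ⊕ b ⊕ g(l ⊕ g(b, b) ⊕ b, (c ⊕ (c ⊕ g(b, c))) ⊕ g(b, b)) ⊕ g(g(l, l) ⊕ l ⊕ l ⊕ b ⊕ (l ⊕ c) ⊕ g(g(l, b), l ⊕ ((a ⊕ l) ⊕ b)), g((g(b, l) ⊕ b) ⊕ (l ⊕ l), b)) ⊕ b ⊕ g(g(c, a ⊕ (c ⊕ a)) ⊕ (l ⊕ l) ⊕ (a ⊕ b), a ⊕ (l ⊕ ((c ⊕ (a ⊕ (a ⊕ b))) ⊕ (g(b, l ⊕ a) ⊕ l)))) ⊕ b, l) ⊕ b
Canonicalize subterm:  g(g(b ⊕ c ⊕ b ⊕ c ⊕ l, l ⊕ c ⊕ (l ⊕ a) ⊕ l ⊕ b ⊕ l ⊕ c) ⊕ b ⊕ g(l ⊕ g(b, b) ⊕ b, (c ⊕ (c ⊕ g(b, c))) ⊕ g(b, b)) ⊕ g(g(l, l) ⊕ l ⊕ l ⊕ b ⊕ (l ⊕ c) ⊕ g(g(l, b), l ⊕ ((a ⊕ l) ⊕ b)), g((g(b, l) ⊕ b) ⊕ (l ⊕ l), b)) ⊕ b ⊕ g(g(c, a ⊕ (c ⊕ a)) ⊕ (l ⊕ l) ⊕ (a ⊕ b), a ⊕ (l ⊕ ((c ⊕ (a ⊕ (a ⊕ b))) ⊕ (g(b, l ⊕ a) ⊕ l)))) ⊕ b, l)  →  g(b ⊕ b ⊕ b ⊕ g(b ⊕ b ⊕ c ⊕ c ⊕ l, b ⊕ c ⊕ c ⊕ l ⊕ l ⊕ l ⊕ l) ⊕ g(b ⊕ c ⊕ g(g(l, b), b ⊕ l ⊕ l) ⊕ g(l, l) ⊕ l ⊕ l ⊕ l, g(b ⊕ g(b, l) ⊕ l ⊕ l, b)) ⊕ g(b ⊕ g(b, b) ⊕ l, c ⊕ c ⊕ g(b, b) ⊕ g(b, c)) ⊕ g(b ⊕ g(c, c) ⊕ l ⊕ l, b ⊕ c ⊕ g(b, l) ⊕ l ⊕ l), l)
Unit:  drop a
Order the arguments:  b ⊕ g(b ⊕ b ⊕ b ⊕ g(b ⊕ b ⊕ c ⊕ c ⊕ l, b ⊕ c ⊕ c ⊕ l ⊕ l ⊕ l ⊕ l) ⊕ g(b ⊕ c ⊕ g(g(l, b), b ⊕ l ⊕ l) ⊕ g(l, l) ⊕ l ⊕ l ⊕ l, g(b ⊕ g(b, l) ⊕ l ⊕ l, b)) ⊕ g(b ⊕ g(b, b) ⊕ l, c ⊕ c ⊕ g(b, b) ⊕ g(b, c)) ⊕ g(b ⊕ g(c, c) ⊕ l ⊕ l, b ⊕ c ⊕ g(b, l) ⊕ l ⊕ l), l)

Answer: b ⊕ g(b ⊕ b ⊕ b ⊕ g(b ⊕ b ⊕ c ⊕ c ⊕ l, b ⊕ c ⊕ c ⊕ l ⊕ l ⊕ l ⊕ l) ⊕ g(b ⊕ c ⊕ g(g(l, b), b ⊕ l ⊕ l) ⊕ g(l, l) ⊕ l ⊕ l ⊕ l, g(b ⊕ g(b, l) ⊕ l ⊕ l, b)) ⊕ g(b ⊕ g(b, b) ⊕ l, c ⊕ c ⊕ g(b, b) ⊕ g(b, c)) ⊕ g(b ⊕ g(c, c) ⊕ l ⊕ l, b ⊕ c ⊕ g(b, l) ⊕ l ⊕ l), l)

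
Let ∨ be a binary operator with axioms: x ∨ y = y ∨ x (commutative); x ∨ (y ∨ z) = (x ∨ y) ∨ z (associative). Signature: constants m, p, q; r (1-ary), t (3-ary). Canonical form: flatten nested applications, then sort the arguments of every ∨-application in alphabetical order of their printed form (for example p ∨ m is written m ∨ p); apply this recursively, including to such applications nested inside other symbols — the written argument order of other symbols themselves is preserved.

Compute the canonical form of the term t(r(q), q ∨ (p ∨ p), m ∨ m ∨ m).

Answer: t(r(q), p ∨ p ∨ q, m ∨ m ∨ m)

Derivation:
Focus inside:  q ∨ (p ∨ p)
Flatten:  q ∨ p ∨ p
Sort:  p ∨ p ∨ q
Put back:  t(r(q), p ∨ p ∨ q, m ∨ m ∨ m)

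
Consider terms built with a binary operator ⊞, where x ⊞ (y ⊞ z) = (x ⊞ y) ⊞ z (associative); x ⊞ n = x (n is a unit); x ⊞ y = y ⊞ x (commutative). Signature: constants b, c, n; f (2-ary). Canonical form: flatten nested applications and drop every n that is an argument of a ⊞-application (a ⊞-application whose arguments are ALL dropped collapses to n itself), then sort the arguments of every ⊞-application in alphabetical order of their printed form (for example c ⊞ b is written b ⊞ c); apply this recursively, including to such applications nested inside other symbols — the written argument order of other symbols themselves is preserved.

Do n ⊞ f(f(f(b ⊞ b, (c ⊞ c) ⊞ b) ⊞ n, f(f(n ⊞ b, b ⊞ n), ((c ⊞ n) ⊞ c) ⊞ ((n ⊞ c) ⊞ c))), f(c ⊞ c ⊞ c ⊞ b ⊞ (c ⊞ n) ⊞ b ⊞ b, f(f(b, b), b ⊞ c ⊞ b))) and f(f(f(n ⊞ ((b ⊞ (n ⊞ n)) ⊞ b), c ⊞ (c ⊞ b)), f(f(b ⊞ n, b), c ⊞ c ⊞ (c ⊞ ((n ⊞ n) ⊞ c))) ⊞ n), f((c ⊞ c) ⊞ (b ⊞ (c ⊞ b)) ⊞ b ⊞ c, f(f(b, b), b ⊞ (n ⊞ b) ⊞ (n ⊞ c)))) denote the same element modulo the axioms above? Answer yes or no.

Left:  n ⊞ f(f(f(b ⊞ b, (c ⊞ c) ⊞ b) ⊞ n, f(f(n ⊞ b, b ⊞ n), ((c ⊞ n) ⊞ c) ⊞ ((n ⊞ c) ⊞ c))), f(c ⊞ c ⊞ c ⊞ b ⊞ (c ⊞ n) ⊞ b ⊞ b, f(f(b, b), b ⊞ c ⊞ b)))
  Inside:  f(f(f(b ⊞ b, (c ⊞ c) ⊞ b) ⊞ n, f(f(n ⊞ b, b ⊞ n), ((c ⊞ n) ⊞ c) ⊞ ((n ⊞ c) ⊞ c))), f(c ⊞ c ⊞ c ⊞ b ⊞ (c ⊞ n) ⊞ b ⊞ b, f(f(b, b), b ⊞ c ⊞ b)))  →  f(f(f(b ⊞ b, b ⊞ c ⊞ c), f(f(b, b), c ⊞ c ⊞ c ⊞ c)), f(b ⊞ b ⊞ b ⊞ c ⊞ c ⊞ c ⊞ c, f(f(b, b), b ⊞ b ⊞ c)))
  Units out:  drop n
  Order the arguments:  f(f(f(b ⊞ b, b ⊞ c ⊞ c), f(f(b, b), c ⊞ c ⊞ c ⊞ c)), f(b ⊞ b ⊞ b ⊞ c ⊞ c ⊞ c ⊞ c, f(f(b, b), b ⊞ b ⊞ c)))
Right:  f(f(f(n ⊞ ((b ⊞ (n ⊞ n)) ⊞ b), c ⊞ (c ⊞ b)), f(f(b ⊞ n, b), c ⊞ c ⊞ (c ⊞ ((n ⊞ n) ⊞ c))) ⊞ n), f((c ⊞ c) ⊞ (b ⊞ (c ⊞ b)) ⊞ b ⊞ c, f(f(b, b), b ⊞ (n ⊞ b) ⊞ (n ⊞ c))))
  Focus inside:  f(f(b ⊞ n, b), c ⊞ c ⊞ (c ⊞ ((n ⊞ n) ⊞ c))) ⊞ n
  Simplify inside:  f(f(b ⊞ n, b), c ⊞ c ⊞ (c ⊞ ((n ⊞ n) ⊞ c)))  →  f(f(b, b), c ⊞ c ⊞ c ⊞ c)
  Units out:  drop n
  Sort arguments:  f(f(b, b), c ⊞ c ⊞ c ⊞ c)
  Rebuild:  f(f(f(b ⊞ b, b ⊞ c ⊞ c), f(f(b, b), c ⊞ c ⊞ c ⊞ c)), f(b ⊞ b ⊞ b ⊞ c ⊞ c ⊞ c ⊞ c, f(f(b, b), b ⊞ b ⊞ c)))

Answer: yes — both canonical forms are f(f(f(b ⊞ b, b ⊞ c ⊞ c), f(f(b, b), c ⊞ c ⊞ c ⊞ c)), f(b ⊞ b ⊞ b ⊞ c ⊞ c ⊞ c ⊞ c, f(f(b, b), b ⊞ b ⊞ c)))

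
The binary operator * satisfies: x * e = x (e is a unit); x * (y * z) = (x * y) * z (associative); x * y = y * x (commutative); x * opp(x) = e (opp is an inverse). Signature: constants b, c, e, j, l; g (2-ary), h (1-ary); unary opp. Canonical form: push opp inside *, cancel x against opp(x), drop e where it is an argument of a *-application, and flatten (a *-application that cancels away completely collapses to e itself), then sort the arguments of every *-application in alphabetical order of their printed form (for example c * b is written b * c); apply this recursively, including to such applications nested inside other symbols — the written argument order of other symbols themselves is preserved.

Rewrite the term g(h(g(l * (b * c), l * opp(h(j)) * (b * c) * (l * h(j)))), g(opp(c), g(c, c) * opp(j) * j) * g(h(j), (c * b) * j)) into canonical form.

Descend into:  g(opp(c), g(c, c) * opp(j) * j) * g(h(j), (c * b) * j)
Combine occurrences:  g(opp(c), g(c, c)) * g(h(j), b * c * j)
Sort arguments:  g(h(j), b * c * j) * g(opp(c), g(c, c))
Rebuild:  g(h(g(b * c * l, b * c * l * l)), g(h(j), b * c * j) * g(opp(c), g(c, c)))

Answer: g(h(g(b * c * l, b * c * l * l)), g(h(j), b * c * j) * g(opp(c), g(c, c)))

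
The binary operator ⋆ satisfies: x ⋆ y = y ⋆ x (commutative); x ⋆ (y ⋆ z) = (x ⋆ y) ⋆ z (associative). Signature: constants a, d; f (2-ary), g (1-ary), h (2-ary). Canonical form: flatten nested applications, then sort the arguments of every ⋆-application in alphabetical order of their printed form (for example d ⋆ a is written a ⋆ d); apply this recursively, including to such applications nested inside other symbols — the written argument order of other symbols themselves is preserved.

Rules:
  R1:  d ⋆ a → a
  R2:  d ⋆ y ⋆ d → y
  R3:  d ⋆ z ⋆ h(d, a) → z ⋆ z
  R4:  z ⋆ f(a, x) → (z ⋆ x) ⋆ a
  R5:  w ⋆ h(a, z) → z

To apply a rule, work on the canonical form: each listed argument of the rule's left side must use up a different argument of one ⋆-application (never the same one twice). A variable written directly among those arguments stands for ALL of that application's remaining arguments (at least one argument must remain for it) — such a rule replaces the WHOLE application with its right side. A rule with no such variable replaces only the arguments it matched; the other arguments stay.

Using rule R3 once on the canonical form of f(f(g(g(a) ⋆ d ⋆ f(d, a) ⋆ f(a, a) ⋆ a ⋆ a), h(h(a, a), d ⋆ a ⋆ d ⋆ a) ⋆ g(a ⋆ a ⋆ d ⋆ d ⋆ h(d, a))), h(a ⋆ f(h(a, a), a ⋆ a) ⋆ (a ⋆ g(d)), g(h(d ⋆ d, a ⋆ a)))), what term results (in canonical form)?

Canonical form:  f(f(g(a ⋆ a ⋆ d ⋆ f(a, a) ⋆ f(d, a) ⋆ g(a)), g(a ⋆ a ⋆ d ⋆ d ⋆ h(d, a)) ⋆ h(h(a, a), a ⋆ a ⋆ d ⋆ d)), h(a ⋆ a ⋆ f(h(a, a), a ⋆ a) ⋆ g(d), g(h(d ⋆ d, a ⋆ a))))
Apply R3:  consuming d, h(d, a);  z := a ⋆ a ⋆ d
The extension variable absorbs all remaining arguments, so the whole application is rewritten.
New term:  f(f(g(a ⋆ a ⋆ d ⋆ f(a, a) ⋆ f(d, a) ⋆ g(a)), g(a ⋆ a ⋆ a ⋆ a ⋆ d ⋆ d) ⋆ h(h(a, a), a ⋆ a ⋆ d ⋆ d)), h(a ⋆ a ⋆ f(h(a, a), a ⋆ a) ⋆ g(d), g(h(d ⋆ d, a ⋆ a))))

Answer: f(f(g(a ⋆ a ⋆ d ⋆ f(a, a) ⋆ f(d, a) ⋆ g(a)), g(a ⋆ a ⋆ a ⋆ a ⋆ d ⋆ d) ⋆ h(h(a, a), a ⋆ a ⋆ d ⋆ d)), h(a ⋆ a ⋆ f(h(a, a), a ⋆ a) ⋆ g(d), g(h(d ⋆ d, a ⋆ a))))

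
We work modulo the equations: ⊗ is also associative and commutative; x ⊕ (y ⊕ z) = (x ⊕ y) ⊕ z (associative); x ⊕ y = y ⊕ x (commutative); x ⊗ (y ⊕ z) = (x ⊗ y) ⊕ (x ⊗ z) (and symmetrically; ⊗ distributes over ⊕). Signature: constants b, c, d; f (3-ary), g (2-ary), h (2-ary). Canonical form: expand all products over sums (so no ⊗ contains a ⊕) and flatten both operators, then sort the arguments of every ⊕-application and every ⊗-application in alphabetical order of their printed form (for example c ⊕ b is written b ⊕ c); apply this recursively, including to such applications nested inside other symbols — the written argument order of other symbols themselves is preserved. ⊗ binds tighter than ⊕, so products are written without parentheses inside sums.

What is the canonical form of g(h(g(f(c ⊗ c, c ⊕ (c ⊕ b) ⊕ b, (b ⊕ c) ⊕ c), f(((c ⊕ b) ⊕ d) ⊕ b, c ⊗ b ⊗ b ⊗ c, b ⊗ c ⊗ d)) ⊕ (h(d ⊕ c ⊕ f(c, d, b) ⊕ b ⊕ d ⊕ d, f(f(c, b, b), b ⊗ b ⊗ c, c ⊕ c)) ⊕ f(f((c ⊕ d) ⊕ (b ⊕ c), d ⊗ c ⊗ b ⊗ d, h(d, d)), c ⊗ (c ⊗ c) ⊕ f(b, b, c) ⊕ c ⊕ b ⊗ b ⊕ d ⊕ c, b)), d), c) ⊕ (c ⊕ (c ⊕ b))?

Merge nested applications:  g(h(f(f(b ⊕ c ⊕ c ⊕ d, b ⊗ c ⊗ d ⊗ d, h(d, d)), b ⊗ b ⊕ c ⊕ c ⊕ c ⊗ c ⊗ c ⊕ d ⊕ f(b, b, c), b) ⊕ g(f(c ⊗ c, b ⊕ b ⊕ c ⊕ c, b ⊕ c ⊕ c), f(b ⊕ b ⊕ c ⊕ d, b ⊗ b ⊗ c ⊗ c, b ⊗ c ⊗ d)) ⊕ h(b ⊕ c ⊕ d ⊕ d ⊕ d ⊕ f(c, d, b), f(f(c, b, b), b ⊗ b ⊗ c, c ⊕ c)), d), c) ⊕ c ⊕ c ⊕ b
Order the arguments:  b ⊕ c ⊕ c ⊕ g(h(f(f(b ⊕ c ⊕ c ⊕ d, b ⊗ c ⊗ d ⊗ d, h(d, d)), b ⊗ b ⊕ c ⊕ c ⊕ c ⊗ c ⊗ c ⊕ d ⊕ f(b, b, c), b) ⊕ g(f(c ⊗ c, b ⊕ b ⊕ c ⊕ c, b ⊕ c ⊕ c), f(b ⊕ b ⊕ c ⊕ d, b ⊗ b ⊗ c ⊗ c, b ⊗ c ⊗ d)) ⊕ h(b ⊕ c ⊕ d ⊕ d ⊕ d ⊕ f(c, d, b), f(f(c, b, b), b ⊗ b ⊗ c, c ⊕ c)), d), c)

Answer: b ⊕ c ⊕ c ⊕ g(h(f(f(b ⊕ c ⊕ c ⊕ d, b ⊗ c ⊗ d ⊗ d, h(d, d)), b ⊗ b ⊕ c ⊕ c ⊕ c ⊗ c ⊗ c ⊕ d ⊕ f(b, b, c), b) ⊕ g(f(c ⊗ c, b ⊕ b ⊕ c ⊕ c, b ⊕ c ⊕ c), f(b ⊕ b ⊕ c ⊕ d, b ⊗ b ⊗ c ⊗ c, b ⊗ c ⊗ d)) ⊕ h(b ⊕ c ⊕ d ⊕ d ⊕ d ⊕ f(c, d, b), f(f(c, b, b), b ⊗ b ⊗ c, c ⊕ c)), d), c)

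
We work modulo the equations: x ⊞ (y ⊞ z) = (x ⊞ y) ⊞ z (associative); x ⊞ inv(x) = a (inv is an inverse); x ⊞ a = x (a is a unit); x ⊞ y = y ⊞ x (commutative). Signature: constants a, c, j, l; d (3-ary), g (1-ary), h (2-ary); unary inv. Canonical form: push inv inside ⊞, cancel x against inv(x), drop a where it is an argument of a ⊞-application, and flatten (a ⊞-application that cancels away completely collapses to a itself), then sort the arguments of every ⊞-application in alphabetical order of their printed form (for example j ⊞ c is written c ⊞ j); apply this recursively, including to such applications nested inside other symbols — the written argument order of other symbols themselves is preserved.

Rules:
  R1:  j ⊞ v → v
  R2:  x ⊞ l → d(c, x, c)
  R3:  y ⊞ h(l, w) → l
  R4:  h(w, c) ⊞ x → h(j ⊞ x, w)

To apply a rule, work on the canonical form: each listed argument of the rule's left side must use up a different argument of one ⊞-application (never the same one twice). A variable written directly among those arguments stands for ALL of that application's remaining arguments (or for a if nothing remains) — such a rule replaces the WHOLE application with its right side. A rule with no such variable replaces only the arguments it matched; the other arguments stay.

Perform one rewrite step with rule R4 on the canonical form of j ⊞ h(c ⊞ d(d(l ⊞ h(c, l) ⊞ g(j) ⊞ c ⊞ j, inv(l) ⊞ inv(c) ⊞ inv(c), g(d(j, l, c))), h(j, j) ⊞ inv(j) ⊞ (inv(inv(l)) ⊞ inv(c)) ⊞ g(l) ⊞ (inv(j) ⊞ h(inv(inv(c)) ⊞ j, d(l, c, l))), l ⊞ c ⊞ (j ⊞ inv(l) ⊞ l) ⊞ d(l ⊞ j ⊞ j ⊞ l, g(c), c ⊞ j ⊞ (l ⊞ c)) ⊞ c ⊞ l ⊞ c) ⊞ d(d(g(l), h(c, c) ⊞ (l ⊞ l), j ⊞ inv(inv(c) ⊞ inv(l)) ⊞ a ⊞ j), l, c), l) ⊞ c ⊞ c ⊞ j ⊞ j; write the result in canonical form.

Answer: c ⊞ c ⊞ h(c ⊞ d(d(c ⊞ g(j) ⊞ h(c, l) ⊞ j ⊞ l, inv(c) ⊞ inv(c) ⊞ inv(l), g(d(j, l, c))), g(l) ⊞ h(c ⊞ j, d(l, c, l)) ⊞ h(j, j) ⊞ inv(c) ⊞ inv(j) ⊞ inv(j) ⊞ l, c ⊞ c ⊞ c ⊞ d(j ⊞ j ⊞ l ⊞ l, g(c), c ⊞ c ⊞ j ⊞ l) ⊞ j ⊞ l ⊞ l) ⊞ d(d(g(l), h(j ⊞ l ⊞ l, c), c ⊞ j ⊞ j ⊞ l), l, c), l) ⊞ j ⊞ j ⊞ j

Derivation:
Canonical form:  c ⊞ c ⊞ h(c ⊞ d(d(c ⊞ g(j) ⊞ h(c, l) ⊞ j ⊞ l, inv(c) ⊞ inv(c) ⊞ inv(l), g(d(j, l, c))), g(l) ⊞ h(c ⊞ j, d(l, c, l)) ⊞ h(j, j) ⊞ inv(c) ⊞ inv(j) ⊞ inv(j) ⊞ l, c ⊞ c ⊞ c ⊞ d(j ⊞ j ⊞ l ⊞ l, g(c), c ⊞ c ⊞ j ⊞ l) ⊞ j ⊞ l ⊞ l) ⊞ d(d(g(l), h(c, c) ⊞ l ⊞ l, c ⊞ j ⊞ j ⊞ l), l, c), l) ⊞ j ⊞ j ⊞ j
Match R4:  consume h(c, c);  w := c, x := l ⊞ l
The extension variable absorbs all remaining arguments, so the whole application is rewritten.
Result:  c ⊞ c ⊞ h(c ⊞ d(d(c ⊞ g(j) ⊞ h(c, l) ⊞ j ⊞ l, inv(c) ⊞ inv(c) ⊞ inv(l), g(d(j, l, c))), g(l) ⊞ h(c ⊞ j, d(l, c, l)) ⊞ h(j, j) ⊞ inv(c) ⊞ inv(j) ⊞ inv(j) ⊞ l, c ⊞ c ⊞ c ⊞ d(j ⊞ j ⊞ l ⊞ l, g(c), c ⊞ c ⊞ j ⊞ l) ⊞ j ⊞ l ⊞ l) ⊞ d(d(g(l), h(j ⊞ l ⊞ l, c), c ⊞ j ⊞ j ⊞ l), l, c), l) ⊞ j ⊞ j ⊞ j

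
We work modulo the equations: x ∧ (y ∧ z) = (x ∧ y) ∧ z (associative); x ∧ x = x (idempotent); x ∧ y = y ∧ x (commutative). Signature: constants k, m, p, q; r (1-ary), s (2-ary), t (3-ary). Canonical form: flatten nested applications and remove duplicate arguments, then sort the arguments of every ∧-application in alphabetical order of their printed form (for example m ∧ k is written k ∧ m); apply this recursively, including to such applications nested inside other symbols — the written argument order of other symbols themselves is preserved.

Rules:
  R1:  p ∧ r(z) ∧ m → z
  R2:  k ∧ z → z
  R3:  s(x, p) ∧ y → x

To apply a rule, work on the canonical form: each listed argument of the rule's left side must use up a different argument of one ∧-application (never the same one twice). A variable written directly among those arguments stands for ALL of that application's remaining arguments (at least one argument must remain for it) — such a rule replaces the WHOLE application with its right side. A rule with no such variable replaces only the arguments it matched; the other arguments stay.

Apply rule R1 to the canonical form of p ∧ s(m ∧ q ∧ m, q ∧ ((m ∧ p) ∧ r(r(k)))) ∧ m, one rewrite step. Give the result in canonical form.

Canonical form:  m ∧ p ∧ s(m ∧ q, m ∧ p ∧ q ∧ r(r(k)))
R1 matches:  uses m, p, r(r(k));  z := r(k)
Giving:  m ∧ p ∧ s(m ∧ q, q ∧ r(k))

Answer: m ∧ p ∧ s(m ∧ q, q ∧ r(k))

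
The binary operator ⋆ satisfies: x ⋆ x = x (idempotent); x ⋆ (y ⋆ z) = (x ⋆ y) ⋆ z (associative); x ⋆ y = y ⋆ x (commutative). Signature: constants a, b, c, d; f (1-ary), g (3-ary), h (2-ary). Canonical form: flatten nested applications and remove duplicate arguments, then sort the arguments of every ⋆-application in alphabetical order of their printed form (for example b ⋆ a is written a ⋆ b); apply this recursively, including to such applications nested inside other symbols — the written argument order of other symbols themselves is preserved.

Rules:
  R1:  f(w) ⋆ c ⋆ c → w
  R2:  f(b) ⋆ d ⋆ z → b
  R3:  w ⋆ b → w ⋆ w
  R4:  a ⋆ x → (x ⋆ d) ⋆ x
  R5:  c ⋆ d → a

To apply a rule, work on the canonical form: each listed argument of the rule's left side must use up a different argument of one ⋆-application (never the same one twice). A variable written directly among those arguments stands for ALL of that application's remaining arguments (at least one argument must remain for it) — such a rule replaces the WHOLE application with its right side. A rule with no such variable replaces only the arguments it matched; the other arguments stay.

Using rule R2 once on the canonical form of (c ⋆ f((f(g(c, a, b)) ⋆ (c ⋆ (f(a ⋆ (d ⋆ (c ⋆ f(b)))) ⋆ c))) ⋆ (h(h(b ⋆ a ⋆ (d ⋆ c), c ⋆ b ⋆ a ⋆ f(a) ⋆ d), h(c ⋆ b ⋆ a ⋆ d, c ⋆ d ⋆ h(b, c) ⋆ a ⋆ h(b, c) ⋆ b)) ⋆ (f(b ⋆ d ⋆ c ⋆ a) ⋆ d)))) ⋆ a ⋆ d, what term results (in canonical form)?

Canonical form:  a ⋆ c ⋆ d ⋆ f(c ⋆ d ⋆ f(a ⋆ b ⋆ c ⋆ d) ⋆ f(a ⋆ c ⋆ d ⋆ f(b)) ⋆ f(g(c, a, b)) ⋆ h(h(a ⋆ b ⋆ c ⋆ d, a ⋆ b ⋆ c ⋆ d ⋆ f(a)), h(a ⋆ b ⋆ c ⋆ d, a ⋆ b ⋆ c ⋆ d ⋆ h(b, c))))
R2 matches:  uses d, f(b);  z := a ⋆ c
Every leftover argument binds to the variable; the entire application is replaced.
New term:  a ⋆ c ⋆ d ⋆ f(c ⋆ d ⋆ f(a ⋆ b ⋆ c ⋆ d) ⋆ f(b) ⋆ f(g(c, a, b)) ⋆ h(h(a ⋆ b ⋆ c ⋆ d, a ⋆ b ⋆ c ⋆ d ⋆ f(a)), h(a ⋆ b ⋆ c ⋆ d, a ⋆ b ⋆ c ⋆ d ⋆ h(b, c))))

Answer: a ⋆ c ⋆ d ⋆ f(c ⋆ d ⋆ f(a ⋆ b ⋆ c ⋆ d) ⋆ f(b) ⋆ f(g(c, a, b)) ⋆ h(h(a ⋆ b ⋆ c ⋆ d, a ⋆ b ⋆ c ⋆ d ⋆ f(a)), h(a ⋆ b ⋆ c ⋆ d, a ⋆ b ⋆ c ⋆ d ⋆ h(b, c))))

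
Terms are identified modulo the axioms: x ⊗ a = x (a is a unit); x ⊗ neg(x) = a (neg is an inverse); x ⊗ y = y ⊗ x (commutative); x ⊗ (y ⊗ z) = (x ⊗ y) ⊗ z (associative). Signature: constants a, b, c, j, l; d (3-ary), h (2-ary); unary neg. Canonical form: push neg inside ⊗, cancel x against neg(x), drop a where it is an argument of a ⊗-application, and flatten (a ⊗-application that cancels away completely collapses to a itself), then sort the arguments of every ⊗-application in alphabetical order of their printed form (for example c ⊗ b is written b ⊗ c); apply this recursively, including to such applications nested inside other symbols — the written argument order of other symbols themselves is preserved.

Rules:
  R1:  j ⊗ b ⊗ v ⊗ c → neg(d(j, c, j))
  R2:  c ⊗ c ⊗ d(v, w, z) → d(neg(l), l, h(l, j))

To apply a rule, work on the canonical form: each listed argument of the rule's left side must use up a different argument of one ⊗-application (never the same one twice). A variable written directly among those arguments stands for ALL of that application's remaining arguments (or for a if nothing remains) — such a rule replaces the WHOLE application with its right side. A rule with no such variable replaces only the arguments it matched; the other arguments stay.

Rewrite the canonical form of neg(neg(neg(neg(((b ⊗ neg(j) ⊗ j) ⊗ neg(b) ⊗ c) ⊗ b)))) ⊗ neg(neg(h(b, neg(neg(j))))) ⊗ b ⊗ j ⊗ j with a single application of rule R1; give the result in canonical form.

Answer: neg(d(j, c, j))

Derivation:
Canonical form:  b ⊗ b ⊗ c ⊗ h(b, j) ⊗ j ⊗ j
R1 matches:  uses b, c, j;  v := b ⊗ h(b, j) ⊗ j
The extension variable absorbs all remaining arguments, so the whole application is rewritten.
Giving:  neg(d(j, c, j))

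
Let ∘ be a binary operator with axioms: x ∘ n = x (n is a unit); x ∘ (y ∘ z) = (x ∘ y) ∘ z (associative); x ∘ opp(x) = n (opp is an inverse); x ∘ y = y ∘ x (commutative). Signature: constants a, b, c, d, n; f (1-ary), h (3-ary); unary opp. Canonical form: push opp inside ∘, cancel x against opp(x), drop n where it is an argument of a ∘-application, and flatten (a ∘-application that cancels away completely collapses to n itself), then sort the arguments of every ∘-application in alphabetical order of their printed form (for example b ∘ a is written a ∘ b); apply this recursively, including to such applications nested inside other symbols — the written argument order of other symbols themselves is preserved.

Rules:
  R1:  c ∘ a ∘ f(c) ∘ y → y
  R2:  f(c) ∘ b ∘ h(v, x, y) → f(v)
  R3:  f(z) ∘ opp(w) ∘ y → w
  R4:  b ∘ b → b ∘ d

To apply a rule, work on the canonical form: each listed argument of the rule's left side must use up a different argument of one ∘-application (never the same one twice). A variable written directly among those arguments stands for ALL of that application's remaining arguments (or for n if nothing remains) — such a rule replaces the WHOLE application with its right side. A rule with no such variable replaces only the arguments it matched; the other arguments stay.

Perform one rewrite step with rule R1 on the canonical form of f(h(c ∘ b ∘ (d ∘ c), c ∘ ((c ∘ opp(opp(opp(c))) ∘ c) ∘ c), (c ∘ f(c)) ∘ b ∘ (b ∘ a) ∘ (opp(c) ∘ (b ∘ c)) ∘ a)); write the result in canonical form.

Canonical form:  f(h(b ∘ c ∘ c ∘ d, c ∘ c ∘ c, a ∘ a ∘ b ∘ b ∘ b ∘ c ∘ f(c)))
Apply R1:  consuming a, c, f(c);  y := a ∘ b ∘ b ∘ b
The extension variable absorbs all remaining arguments, so the whole application is rewritten.
New term:  f(h(b ∘ c ∘ c ∘ d, c ∘ c ∘ c, a ∘ b ∘ b ∘ b))

Answer: f(h(b ∘ c ∘ c ∘ d, c ∘ c ∘ c, a ∘ b ∘ b ∘ b))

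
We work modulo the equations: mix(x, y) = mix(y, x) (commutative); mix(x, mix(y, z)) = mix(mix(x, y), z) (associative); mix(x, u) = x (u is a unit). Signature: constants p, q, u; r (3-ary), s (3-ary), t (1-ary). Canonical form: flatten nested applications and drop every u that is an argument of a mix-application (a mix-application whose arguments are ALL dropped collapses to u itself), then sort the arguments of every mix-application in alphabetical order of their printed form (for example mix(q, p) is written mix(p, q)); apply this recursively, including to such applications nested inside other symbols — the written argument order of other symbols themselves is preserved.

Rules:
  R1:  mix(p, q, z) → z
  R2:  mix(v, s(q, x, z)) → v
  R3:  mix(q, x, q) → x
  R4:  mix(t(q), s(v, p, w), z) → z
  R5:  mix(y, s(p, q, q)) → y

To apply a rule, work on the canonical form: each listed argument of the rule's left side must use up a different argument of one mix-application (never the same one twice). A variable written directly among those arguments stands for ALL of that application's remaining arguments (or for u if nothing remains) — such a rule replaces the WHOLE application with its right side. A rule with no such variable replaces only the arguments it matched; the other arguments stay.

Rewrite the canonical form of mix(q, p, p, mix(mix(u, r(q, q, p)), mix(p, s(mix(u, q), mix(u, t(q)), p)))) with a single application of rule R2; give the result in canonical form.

Canonical form:  mix(p, p, p, q, r(q, q, p), s(q, t(q), p))
Match R2:  consume s(q, t(q), p);  v := mix(p, p, p, q, r(q, q, p)), x := t(q), z := p
Every leftover argument binds to the variable; the entire application is replaced.
Giving:  mix(p, p, p, q, r(q, q, p))

Answer: mix(p, p, p, q, r(q, q, p))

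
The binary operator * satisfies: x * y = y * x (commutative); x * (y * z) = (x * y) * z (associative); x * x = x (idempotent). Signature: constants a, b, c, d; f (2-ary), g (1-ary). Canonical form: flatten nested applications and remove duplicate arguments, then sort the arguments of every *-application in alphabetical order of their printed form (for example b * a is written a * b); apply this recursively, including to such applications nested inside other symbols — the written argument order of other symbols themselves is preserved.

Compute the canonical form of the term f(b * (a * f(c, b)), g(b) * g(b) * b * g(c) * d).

Focus inside:  g(b) * g(b) * b * g(c) * d
Deduplicate:  drop duplicate g(b)
Sort arguments:  b * d * g(b) * g(c)
Put back:  f(a * b * f(c, b), b * d * g(b) * g(c))

Answer: f(a * b * f(c, b), b * d * g(b) * g(c))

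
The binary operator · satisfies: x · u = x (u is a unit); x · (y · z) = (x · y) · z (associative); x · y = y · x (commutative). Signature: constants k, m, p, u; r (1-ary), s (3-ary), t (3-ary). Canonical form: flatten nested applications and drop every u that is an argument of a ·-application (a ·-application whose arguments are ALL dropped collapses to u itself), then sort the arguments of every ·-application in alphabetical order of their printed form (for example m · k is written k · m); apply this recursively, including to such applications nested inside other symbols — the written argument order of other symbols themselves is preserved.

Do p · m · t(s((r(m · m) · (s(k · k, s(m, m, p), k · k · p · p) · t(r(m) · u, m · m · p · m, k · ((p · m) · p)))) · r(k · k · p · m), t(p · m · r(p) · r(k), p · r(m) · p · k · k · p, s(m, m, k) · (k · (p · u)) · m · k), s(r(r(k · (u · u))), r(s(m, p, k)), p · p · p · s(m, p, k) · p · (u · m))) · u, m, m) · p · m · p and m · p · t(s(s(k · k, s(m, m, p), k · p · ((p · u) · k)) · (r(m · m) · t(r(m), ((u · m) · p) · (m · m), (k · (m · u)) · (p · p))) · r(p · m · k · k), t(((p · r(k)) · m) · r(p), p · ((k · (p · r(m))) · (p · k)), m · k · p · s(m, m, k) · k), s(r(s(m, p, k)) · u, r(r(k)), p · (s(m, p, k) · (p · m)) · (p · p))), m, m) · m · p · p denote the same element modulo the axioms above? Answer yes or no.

Left:  p · m · t(s((r(m · m) · (s(k · k, s(m, m, p), k · k · p · p) · t(r(m) · u, m · m · p · m, k · ((p · m) · p)))) · r(k · k · p · m), t(p · m · r(p) · r(k), p · r(m) · p · k · k · p, s(m, m, k) · (k · (p · u)) · m · k), s(r(r(k · (u · u))), r(s(m, p, k)), p · p · p · s(m, p, k) · p · (u · m))) · u, m, m) · p · m · p
  Simplify inside:  t(s((r(m · m) · (s(k · k, s(m, m, p), k · k · p · p) · t(r(m) · u, m · m · p · m, k · ((p · m) · p)))) · r(k · k · p · m), t(p · m · r(p) · r(k), p · r(m) · p · k · k · p, s(m, m, k) · (k · (p · u)) · m · k), s(r(r(k · (u · u))), r(s(m, p, k)), p · p · p · s(m, p, k) · p · (u · m))) · u, m, m)  →  t(s(r(k · k · m · p) · r(m · m) · s(k · k, s(m, m, p), k · k · p · p) · t(r(m), m · m · m · p, k · m · p · p), t(m · p · r(k) · r(p), k · k · p · p · p · r(m), k · k · m · p · s(m, m, k)), s(r(r(k)), r(s(m, p, k)), m · p · p · p · p · s(m, p, k))), m, m)
  Order the arguments:  m · m · p · p · p · t(s(r(k · k · m · p) · r(m · m) · s(k · k, s(m, m, p), k · k · p · p) · t(r(m), m · m · m · p, k · m · p · p), t(m · p · r(k) · r(p), k · k · p · p · p · r(m), k · k · m · p · s(m, m, k)), s(r(r(k)), r(s(m, p, k)), m · p · p · p · p · s(m, p, k))), m, m)
Right:  m · p · t(s(s(k · k, s(m, m, p), k · p · ((p · u) · k)) · (r(m · m) · t(r(m), ((u · m) · p) · (m · m), (k · (m · u)) · (p · p))) · r(p · m · k · k), t(((p · r(k)) · m) · r(p), p · ((k · (p · r(m))) · (p · k)), m · k · p · s(m, m, k) · k), s(r(s(m, p, k)) · u, r(r(k)), p · (s(m, p, k) · (p · m)) · (p · p))), m, m) · m · p · p
  Canonicalize subterm:  t(s(s(k · k, s(m, m, p), k · p · ((p · u) · k)) · (r(m · m) · t(r(m), ((u · m) · p) · (m · m), (k · (m · u)) · (p · p))) · r(p · m · k · k), t(((p · r(k)) · m) · r(p), p · ((k · (p · r(m))) · (p · k)), m · k · p · s(m, m, k) · k), s(r(s(m, p, k)) · u, r(r(k)), p · (s(m, p, k) · (p · m)) · (p · p))), m, m)  →  t(s(r(k · k · m · p) · r(m · m) · s(k · k, s(m, m, p), k · k · p · p) · t(r(m), m · m · m · p, k · m · p · p), t(m · p · r(k) · r(p), k · k · p · p · p · r(m), k · k · m · p · s(m, m, k)), s(r(s(m, p, k)), r(r(k)), m · p · p · p · p · s(m, p, k))), m, m)
  Sort arguments:  m · m · p · p · p · t(s(r(k · k · m · p) · r(m · m) · s(k · k, s(m, m, p), k · k · p · p) · t(r(m), m · m · m · p, k · m · p · p), t(m · p · r(k) · r(p), k · k · p · p · p · r(m), k · k · m · p · s(m, m, k)), s(r(s(m, p, k)), r(r(k)), m · p · p · p · p · s(m, p, k))), m, m)

Answer: no — m · m · p · p · p · t(s(r(k · k · m · p) · r(m · m) · s(k · k, s(m, m, p), k · k · p · p) · t(r(m), m · m · m · p, k · m · p · p), t(m · p · r(k) · r(p), k · k · p · p · p · r(m), k · k · m · p · s(m, m, k)), s(r(r(k)), r(s(m, p, k)), m · p · p · p · p · s(m, p, k))), m, m) vs m · m · p · p · p · t(s(r(k · k · m · p) · r(m · m) · s(k · k, s(m, m, p), k · k · p · p) · t(r(m), m · m · m · p, k · m · p · p), t(m · p · r(k) · r(p), k · k · p · p · p · r(m), k · k · m · p · s(m, m, k)), s(r(s(m, p, k)), r(r(k)), m · p · p · p · p · s(m, p, k))), m, m)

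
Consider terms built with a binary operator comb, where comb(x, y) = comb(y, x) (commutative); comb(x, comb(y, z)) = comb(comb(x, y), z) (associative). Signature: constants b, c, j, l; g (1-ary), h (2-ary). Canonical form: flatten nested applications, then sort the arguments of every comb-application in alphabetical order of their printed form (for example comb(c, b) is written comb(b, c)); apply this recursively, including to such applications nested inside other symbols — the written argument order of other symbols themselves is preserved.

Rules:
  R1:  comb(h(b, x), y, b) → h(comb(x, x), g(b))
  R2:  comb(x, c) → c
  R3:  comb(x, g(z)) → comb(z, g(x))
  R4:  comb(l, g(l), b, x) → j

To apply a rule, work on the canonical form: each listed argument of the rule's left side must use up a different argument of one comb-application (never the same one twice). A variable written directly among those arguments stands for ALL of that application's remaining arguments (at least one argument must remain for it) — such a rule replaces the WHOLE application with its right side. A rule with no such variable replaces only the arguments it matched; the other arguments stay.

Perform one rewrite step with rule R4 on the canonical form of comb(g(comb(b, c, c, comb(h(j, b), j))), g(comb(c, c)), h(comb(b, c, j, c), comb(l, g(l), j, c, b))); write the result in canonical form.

Answer: comb(g(comb(b, c, c, h(j, b), j)), g(comb(c, c)), h(comb(b, c, c, j), j))

Derivation:
Canonical form:  comb(g(comb(b, c, c, h(j, b), j)), g(comb(c, c)), h(comb(b, c, c, j), comb(b, c, g(l), j, l)))
Match R4:  consume b, g(l), l;  x := comb(c, j)
Every leftover argument binds to the variable; the entire application is replaced.
Result:  comb(g(comb(b, c, c, h(j, b), j)), g(comb(c, c)), h(comb(b, c, c, j), j))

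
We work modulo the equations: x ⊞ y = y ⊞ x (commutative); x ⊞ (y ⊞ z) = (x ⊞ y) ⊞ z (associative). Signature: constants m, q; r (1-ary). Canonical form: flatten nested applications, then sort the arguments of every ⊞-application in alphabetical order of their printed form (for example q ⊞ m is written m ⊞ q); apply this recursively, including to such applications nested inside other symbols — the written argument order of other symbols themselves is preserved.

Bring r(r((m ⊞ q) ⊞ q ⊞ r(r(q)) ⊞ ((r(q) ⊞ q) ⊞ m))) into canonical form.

Descend into:  (m ⊞ q) ⊞ q ⊞ r(r(q)) ⊞ ((r(q) ⊞ q) ⊞ m)
Un-nest:  m ⊞ q ⊞ q ⊞ r(r(q)) ⊞ r(q) ⊞ q ⊞ m
Order the arguments:  m ⊞ m ⊞ q ⊞ q ⊞ q ⊞ r(q) ⊞ r(r(q))
Reassemble:  r(r(m ⊞ m ⊞ q ⊞ q ⊞ q ⊞ r(q) ⊞ r(r(q))))

Answer: r(r(m ⊞ m ⊞ q ⊞ q ⊞ q ⊞ r(q) ⊞ r(r(q))))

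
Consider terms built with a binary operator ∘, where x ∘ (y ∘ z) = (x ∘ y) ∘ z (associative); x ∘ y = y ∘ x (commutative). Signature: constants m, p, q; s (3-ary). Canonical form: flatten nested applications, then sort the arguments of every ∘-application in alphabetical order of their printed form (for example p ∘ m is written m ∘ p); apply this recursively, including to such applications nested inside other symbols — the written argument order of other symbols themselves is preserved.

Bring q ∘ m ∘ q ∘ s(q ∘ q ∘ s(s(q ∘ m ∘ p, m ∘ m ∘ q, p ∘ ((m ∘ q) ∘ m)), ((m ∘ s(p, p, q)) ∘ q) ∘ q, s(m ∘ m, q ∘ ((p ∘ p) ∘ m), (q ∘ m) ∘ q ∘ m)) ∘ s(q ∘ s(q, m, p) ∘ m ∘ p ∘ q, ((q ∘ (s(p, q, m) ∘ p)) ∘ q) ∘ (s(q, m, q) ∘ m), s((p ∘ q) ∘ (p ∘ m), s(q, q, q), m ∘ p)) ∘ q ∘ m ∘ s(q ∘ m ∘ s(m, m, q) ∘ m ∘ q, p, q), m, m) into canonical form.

Answer: m ∘ q ∘ q ∘ s(m ∘ q ∘ q ∘ q ∘ s(m ∘ m ∘ q ∘ q ∘ s(m, m, q), p, q) ∘ s(m ∘ p ∘ q ∘ q ∘ s(q, m, p), m ∘ p ∘ q ∘ q ∘ s(p, q, m) ∘ s(q, m, q), s(m ∘ p ∘ p ∘ q, s(q, q, q), m ∘ p)) ∘ s(s(m ∘ p ∘ q, m ∘ m ∘ q, m ∘ m ∘ p ∘ q), m ∘ q ∘ q ∘ s(p, p, q), s(m ∘ m, m ∘ p ∘ p ∘ q, m ∘ m ∘ q ∘ q)), m, m)

Derivation:
Canonicalize subterm:  s(q ∘ q ∘ s(s(q ∘ m ∘ p, m ∘ m ∘ q, p ∘ ((m ∘ q) ∘ m)), ((m ∘ s(p, p, q)) ∘ q) ∘ q, s(m ∘ m, q ∘ ((p ∘ p) ∘ m), (q ∘ m) ∘ q ∘ m)) ∘ s(q ∘ s(q, m, p) ∘ m ∘ p ∘ q, ((q ∘ (s(p, q, m) ∘ p)) ∘ q) ∘ (s(q, m, q) ∘ m), s((p ∘ q) ∘ (p ∘ m), s(q, q, q), m ∘ p)) ∘ q ∘ m ∘ s(q ∘ m ∘ s(m, m, q) ∘ m ∘ q, p, q), m, m)  →  s(m ∘ q ∘ q ∘ q ∘ s(m ∘ m ∘ q ∘ q ∘ s(m, m, q), p, q) ∘ s(m ∘ p ∘ q ∘ q ∘ s(q, m, p), m ∘ p ∘ q ∘ q ∘ s(p, q, m) ∘ s(q, m, q), s(m ∘ p ∘ p ∘ q, s(q, q, q), m ∘ p)) ∘ s(s(m ∘ p ∘ q, m ∘ m ∘ q, m ∘ m ∘ p ∘ q), m ∘ q ∘ q ∘ s(p, p, q), s(m ∘ m, m ∘ p ∘ p ∘ q, m ∘ m ∘ q ∘ q)), m, m)
Order the arguments:  m ∘ q ∘ q ∘ s(m ∘ q ∘ q ∘ q ∘ s(m ∘ m ∘ q ∘ q ∘ s(m, m, q), p, q) ∘ s(m ∘ p ∘ q ∘ q ∘ s(q, m, p), m ∘ p ∘ q ∘ q ∘ s(p, q, m) ∘ s(q, m, q), s(m ∘ p ∘ p ∘ q, s(q, q, q), m ∘ p)) ∘ s(s(m ∘ p ∘ q, m ∘ m ∘ q, m ∘ m ∘ p ∘ q), m ∘ q ∘ q ∘ s(p, p, q), s(m ∘ m, m ∘ p ∘ p ∘ q, m ∘ m ∘ q ∘ q)), m, m)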